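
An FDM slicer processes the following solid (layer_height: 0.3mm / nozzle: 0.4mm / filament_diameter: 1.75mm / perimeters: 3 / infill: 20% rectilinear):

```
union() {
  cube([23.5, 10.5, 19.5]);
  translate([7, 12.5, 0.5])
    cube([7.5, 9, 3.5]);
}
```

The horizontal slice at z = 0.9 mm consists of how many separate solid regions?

At z = 0.9 mm: the 23.5×10.5 cube contributes its full rectangle; the cube at (7, 12.5) (footprint 7.5×9) is included at this height; Taking the union: the 2 present regions are separate (no shared area or edge), so areas and boundary lengths simply add and each stays a separate island — 2 connected regions. The result has 2 disconnected regions.

2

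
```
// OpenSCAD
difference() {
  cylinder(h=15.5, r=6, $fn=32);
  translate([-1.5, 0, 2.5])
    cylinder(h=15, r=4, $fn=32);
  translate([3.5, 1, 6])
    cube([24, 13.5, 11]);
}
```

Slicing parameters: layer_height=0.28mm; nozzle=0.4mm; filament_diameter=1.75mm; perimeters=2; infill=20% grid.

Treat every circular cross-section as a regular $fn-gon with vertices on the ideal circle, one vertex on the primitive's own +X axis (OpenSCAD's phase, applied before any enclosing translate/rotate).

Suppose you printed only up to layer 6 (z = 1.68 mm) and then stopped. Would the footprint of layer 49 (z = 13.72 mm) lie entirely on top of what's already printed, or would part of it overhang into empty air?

entirely on top

Compare the two slices. At z = 1.68: the cylinder: section is a regular 32-gon, circumradius r=6 (area = (32/2)·6.000²·sin(360°/32) = 112.37 mm²); the cylinder at (-1.5, 0) does not reach this height (z outside [2.5, 17.5]); the cube at (3.5, 1) does not reach this height (z outside [6, 17]); After the difference (first − rest): none of the subtracted shapes is present at this height, so the r=6 cylinder is unchanged — area = 112.37 mm². At z = 13.72: the cylinder: section is a regular 32-gon, circumradius r=6 (area = (32/2)·6.000²·sin(360°/32) = 112.37 mm²); the cylinder at (-1.5, 0): section is a regular 32-gon, circumradius r=4 (area = (32/2)·4.000²·sin(360°/32) = 49.94 mm²); the cube at (3.5, 1) (footprint 24×13.5) is included at this height (area 324.00 mm²); Subtracting the remaining from the first: starting from the r=6 cylinder (112.37 mm²), the r=4 cylinder at (-1.5, 0) lies wholly inside it (removes its full 49.94 mm² and its 25.09 mm outline becomes a hole wall); the 24×13.5 cube at (3.5, 1) partially overlaps it — only the 5.97 mm² overlap (of its 324.00 mm²) is removed, clipping the outline — area = 56.46 mm². Checking containment: the cross-section at z = 13.72 is a subset of the cross-section at z = 1.68.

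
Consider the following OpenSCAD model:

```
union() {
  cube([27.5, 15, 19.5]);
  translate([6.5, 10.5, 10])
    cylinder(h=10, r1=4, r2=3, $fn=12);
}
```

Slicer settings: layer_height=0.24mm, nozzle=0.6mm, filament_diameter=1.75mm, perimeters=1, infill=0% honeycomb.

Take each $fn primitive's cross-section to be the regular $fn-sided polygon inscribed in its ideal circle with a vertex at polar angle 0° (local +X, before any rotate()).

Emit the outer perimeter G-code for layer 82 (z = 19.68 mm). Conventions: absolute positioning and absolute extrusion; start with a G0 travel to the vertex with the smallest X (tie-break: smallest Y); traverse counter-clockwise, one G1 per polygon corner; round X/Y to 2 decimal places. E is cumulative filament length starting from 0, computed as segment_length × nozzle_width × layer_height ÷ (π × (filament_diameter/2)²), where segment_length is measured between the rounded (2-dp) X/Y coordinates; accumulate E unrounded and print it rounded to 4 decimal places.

G0 X3.47 Y10.50 Z19.68
G1 X3.87 Y8.98 E0.0941
G1 X4.98 Y7.87 E0.1881
G1 X6.50 Y7.47 E0.2822
G1 X8.02 Y7.87 E0.3763
G1 X9.13 Y8.98 E0.4703
G1 X9.53 Y10.50 E0.5644
G1 X9.13 Y12.02 E0.6584
G1 X8.02 Y13.13 E0.7524
G1 X6.50 Y13.53 E0.8465
G1 X4.98 Y13.13 E0.9406
G1 X3.87 Y12.02 E1.0346
G1 X3.47 Y10.50 E1.1287

At z = 19.68 mm: the cube is absent (z outside [0, 19.5]); the cone at (6.5, 10.5) (r1=4→r2=3) has section circumradius 3.032 here — a regular 12-gon; Combining (union): only the cone at (6.5, 10.5) is present, so the union is just that shape — 1 connected region. The outline is a single polygon with 12 vertices. Extrusion per mm of travel: 0.6 × 0.24 / (π × 0.875²) = 0.059868. Accumulating E over each segment gives final E = 1.1287.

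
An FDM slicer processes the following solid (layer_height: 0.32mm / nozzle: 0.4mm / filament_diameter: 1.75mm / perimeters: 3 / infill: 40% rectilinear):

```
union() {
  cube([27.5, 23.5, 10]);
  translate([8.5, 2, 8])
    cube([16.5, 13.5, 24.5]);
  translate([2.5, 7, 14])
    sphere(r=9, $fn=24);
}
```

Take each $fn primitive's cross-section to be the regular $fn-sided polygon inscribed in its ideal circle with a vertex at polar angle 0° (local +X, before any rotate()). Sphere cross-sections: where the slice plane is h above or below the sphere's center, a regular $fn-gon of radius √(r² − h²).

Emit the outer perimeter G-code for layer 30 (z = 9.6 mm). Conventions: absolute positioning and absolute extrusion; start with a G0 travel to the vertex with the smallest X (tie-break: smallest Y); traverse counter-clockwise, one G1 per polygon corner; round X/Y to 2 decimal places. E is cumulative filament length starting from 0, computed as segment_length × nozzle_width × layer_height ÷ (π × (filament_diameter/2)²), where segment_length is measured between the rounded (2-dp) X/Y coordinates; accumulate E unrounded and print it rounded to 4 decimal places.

G0 X-5.35 Y7.00 Z9.60
G1 X-5.08 Y4.97 E0.1090
G1 X-4.30 Y3.07 E0.2183
G1 X-3.05 Y1.45 E0.3272
G1 X-1.43 Y0.20 E0.4361
G1 X0.47 Y-0.58 E0.5454
G1 X2.50 Y-0.85 E0.6543
G1 X4.53 Y-0.58 E0.7633
G1 X5.94 Y0.00 E0.8445
G1 X27.50 Y0.00 E1.9918
G1 X27.50 Y23.50 E3.2424
G1 X0.00 Y23.50 E4.7058
G1 X0.00 Y14.39 E5.1906
G1 X-1.43 Y13.80 E5.2729
G1 X-3.05 Y12.55 E5.3818
G1 X-4.30 Y10.93 E5.4907
G1 X-5.08 Y9.03 E5.6000
G1 X-5.35 Y7.00 E5.7090

At z = 9.6 mm: the cube (footprint 27.5×23.5) is included at this height; the 16.5×13.5 cube at (8.5, 2) contributes its full rectangle; the r=9 sphere at (2.5, 7) slices to a regular 24-gon of circumradius 7.851 (√(r²−h²) with h=4.4 from center); Merging all regions: the regions partially overlap (shared area 353.29 mm²), so overlapping operands fuse into one piece — 1 connected region. The outline is a single polygon with 17 vertices. Extrusion per mm of travel: 0.4 × 0.32 / (π × 0.875²) = 0.053216. Accumulating E over each segment gives final E = 5.7090.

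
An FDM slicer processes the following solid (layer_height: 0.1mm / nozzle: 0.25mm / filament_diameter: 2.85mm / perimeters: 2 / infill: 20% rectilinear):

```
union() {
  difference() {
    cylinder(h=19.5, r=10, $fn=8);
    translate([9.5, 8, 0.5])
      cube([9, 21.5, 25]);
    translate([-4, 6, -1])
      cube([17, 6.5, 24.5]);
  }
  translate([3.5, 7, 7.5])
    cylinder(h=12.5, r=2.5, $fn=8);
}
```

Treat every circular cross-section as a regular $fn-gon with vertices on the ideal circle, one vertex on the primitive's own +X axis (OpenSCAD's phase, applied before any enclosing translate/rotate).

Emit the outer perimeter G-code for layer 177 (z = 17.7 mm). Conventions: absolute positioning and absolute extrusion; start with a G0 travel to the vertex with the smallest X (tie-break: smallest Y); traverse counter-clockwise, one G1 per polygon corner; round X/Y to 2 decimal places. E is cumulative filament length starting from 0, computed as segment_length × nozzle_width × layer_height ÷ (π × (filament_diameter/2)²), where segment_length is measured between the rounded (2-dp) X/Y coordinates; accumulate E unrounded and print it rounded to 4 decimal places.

G0 X-10.00 Y0.00 Z17.70
G1 X-7.07 Y-7.07 E0.0300
G1 X0.00 Y-10.00 E0.0600
G1 X7.07 Y-7.07 E0.0900
G1 X10.00 Y0.00 E0.1200
G1 X7.51 Y6.00 E0.1454
G1 X5.59 Y6.00 E0.1529
G1 X6.00 Y7.00 E0.1572
G1 X5.27 Y8.77 E0.1647
G1 X3.50 Y9.50 E0.1722
G1 X1.73 Y8.77 E0.1797
G1 X1.00 Y7.00 E0.1872
G1 X1.41 Y6.00 E0.1914
G1 X-4.00 Y6.00 E0.2126
G1 X-4.00 Y8.34 E0.2218
G1 X-7.07 Y7.07 E0.2348
G1 X-10.00 Y0.00 E0.2648

At z = 17.7 mm: the r=10 cylinder gives a regular 8-gon of circumradius 10 (constant along its height); the cube at (9.5, 8) is present — its section is the full 9×21.5 rectangle; the 17×6.5 cube at (-4, 6) contributes its full rectangle; Taking the first minus the rest: starting from the r=10 cylinder, the 9×21.5 cube at (9.5, 8) misses the remaining region (no effect); the 17×6.5 cube at (-4, 6) partially overlaps it — only the 30.85 mm² overlap (of its 110.50 mm²) is removed, clipping the outline — 1 connected region; the r=2.5 cylinder at (3.5, 7) contributes a regular 8-gon of circumradius 2.5; Combining (union): the regions partially overlap (shared area 4.25 mm²), so overlapping operands fuse into one piece — 1 connected region. The outline is a single polygon with 16 vertices. Extrusion per mm of travel: 0.25 × 0.1 / (π × 1.425²) = 0.003919. Accumulating E over each segment gives final E = 0.2648.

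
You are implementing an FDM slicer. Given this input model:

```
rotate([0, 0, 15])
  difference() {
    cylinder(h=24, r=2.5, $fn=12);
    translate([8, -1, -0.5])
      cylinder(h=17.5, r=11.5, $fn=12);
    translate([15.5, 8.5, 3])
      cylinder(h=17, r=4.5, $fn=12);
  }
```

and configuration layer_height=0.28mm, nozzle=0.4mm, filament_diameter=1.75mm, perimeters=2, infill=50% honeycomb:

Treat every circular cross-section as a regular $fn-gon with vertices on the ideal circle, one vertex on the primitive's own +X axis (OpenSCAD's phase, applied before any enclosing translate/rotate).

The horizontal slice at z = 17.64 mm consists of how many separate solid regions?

At z = 17.64 mm: the r=2.5 cylinder gives a regular 12-gon of circumradius 2.5 (constant along its height); the cylinder at (8, -1) does not reach this height (z outside [-0.5, 17]); the r=4.5 cylinder at (15.5, 8.5) gives a regular 12-gon of circumradius 4.5 (constant along its height); After the difference (first − rest): starting from the r=2.5 cylinder, the r=4.5 cylinder at (15.5, 8.5) misses the remaining region (no effect) — 1 connected region; (whole slice rotated 15° about Z — lengths, areas and connectivity unchanged). The result has 1 disconnected region.

1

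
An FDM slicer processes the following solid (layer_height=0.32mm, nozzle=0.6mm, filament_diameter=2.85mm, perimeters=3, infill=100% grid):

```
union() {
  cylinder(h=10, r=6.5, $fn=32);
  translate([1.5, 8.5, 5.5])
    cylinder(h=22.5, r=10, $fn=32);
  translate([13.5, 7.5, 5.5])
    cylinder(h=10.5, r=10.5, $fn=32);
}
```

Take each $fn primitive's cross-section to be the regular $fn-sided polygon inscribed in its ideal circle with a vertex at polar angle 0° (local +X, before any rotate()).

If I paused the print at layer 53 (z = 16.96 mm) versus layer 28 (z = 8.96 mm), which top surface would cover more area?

Layer 53 (z = 16.96): the cylinder is not intersected at this z (z outside [0, 10]); the r=10 cylinder at (1.5, 8.5) gives a regular 32-gon of circumradius 10 (constant along its height) (area = (32/2)·10.000²·sin(360°/32) = 312.14 mm²); the cylinder at (13.5, 7.5) does not reach this height (z outside [5.5, 16]); Combining (union): only the r=10 cylinder at (1.5, 8.5) is present, so the union is just that shape — area = 312.14 mm². So its area = 312.14 mm². Layer 28 (z = 8.96): the r=6.5 cylinder gives a regular 32-gon of circumradius 6.5 (constant along its height) (area = (32/2)·6.500²·sin(360°/32) = 131.88 mm²); the cylinder at (1.5, 8.5): section is a regular 32-gon, circumradius r=10 (area = (32/2)·10.000²·sin(360°/32) = 312.14 mm²); the r=10.5 cylinder at (13.5, 7.5) contributes a regular 32-gon of circumradius 10.5 (area = (32/2)·10.500²·sin(360°/32) = 344.14 mm²); Merging all regions: the regions partially overlap — summed areas 788.16 mm² minus the doubly-counted overlap 170.48 mm² gives 617.69 mm² — area = 617.69 mm². So its area = 617.69 mm². Layer 28 is larger (617.69 vs 312.14 mm²).

layer 28 (z = 8.96 mm)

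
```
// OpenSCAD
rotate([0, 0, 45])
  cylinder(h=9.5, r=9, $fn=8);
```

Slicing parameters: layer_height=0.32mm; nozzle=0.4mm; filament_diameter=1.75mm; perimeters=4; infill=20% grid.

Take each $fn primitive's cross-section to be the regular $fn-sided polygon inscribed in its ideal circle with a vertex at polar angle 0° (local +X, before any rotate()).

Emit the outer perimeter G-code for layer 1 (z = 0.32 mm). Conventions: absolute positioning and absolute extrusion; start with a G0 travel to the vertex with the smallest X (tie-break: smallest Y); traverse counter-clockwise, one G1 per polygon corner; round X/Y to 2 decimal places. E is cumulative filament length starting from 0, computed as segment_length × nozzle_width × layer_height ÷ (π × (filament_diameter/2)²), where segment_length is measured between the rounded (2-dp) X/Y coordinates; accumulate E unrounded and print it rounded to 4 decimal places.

At z = 0.32 mm: the r=9 cylinder contributes a regular 8-gon of circumradius 9; (whole slice rotated 45° about Z — lengths, areas and connectivity unchanged). The outline is a single polygon with 8 vertices. Extrusion per mm of travel: 0.4 × 0.32 / (π × 0.875²) = 0.053216. Accumulating E over each segment gives final E = 2.9316.

G0 X-9.00 Y0.00 Z0.32
G1 X-6.36 Y-6.36 E0.3665
G1 X0.00 Y-9.00 E0.7329
G1 X6.36 Y-6.36 E1.0994
G1 X9.00 Y0.00 E1.4658
G1 X6.36 Y6.36 E1.8323
G1 X0.00 Y9.00 E2.1987
G1 X-6.36 Y6.36 E2.5652
G1 X-9.00 Y0.00 E2.9316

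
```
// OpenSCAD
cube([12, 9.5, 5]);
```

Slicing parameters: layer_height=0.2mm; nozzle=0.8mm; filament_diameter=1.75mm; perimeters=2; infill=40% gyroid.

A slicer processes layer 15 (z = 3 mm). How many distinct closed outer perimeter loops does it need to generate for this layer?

1

At z = 3 mm: the cube is present — its section is the full 12×9.5 rectangle. The result has 1 disconnected region.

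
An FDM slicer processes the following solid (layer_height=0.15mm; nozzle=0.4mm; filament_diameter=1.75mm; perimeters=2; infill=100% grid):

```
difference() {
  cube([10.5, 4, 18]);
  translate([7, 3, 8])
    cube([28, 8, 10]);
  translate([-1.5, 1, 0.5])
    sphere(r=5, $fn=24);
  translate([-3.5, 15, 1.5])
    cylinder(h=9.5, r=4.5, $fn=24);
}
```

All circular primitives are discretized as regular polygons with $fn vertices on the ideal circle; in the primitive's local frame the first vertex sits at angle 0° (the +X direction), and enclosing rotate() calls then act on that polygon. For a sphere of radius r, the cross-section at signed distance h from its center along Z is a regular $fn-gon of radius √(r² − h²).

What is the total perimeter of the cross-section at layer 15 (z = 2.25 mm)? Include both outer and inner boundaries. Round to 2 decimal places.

24.18 mm

At z = 2.25 mm: the cube (footprint 10.5×4) is included at this height (perimeter 29.00 mm); the cube at (7, 3) is absent (z outside [8, 18]); the r=5 sphere at (-1.5, 1) contributes a regular 24-gon of circumradius √(5²−1.75²) = 4.684 (perimeter = 2·24·4.684·sin(180°/24) = 29.34 mm); the cylinder at (-3.5, 15): section is a regular 24-gon, circumradius r=4.5 (perimeter = 2·24·4.500·sin(180°/24) = 28.19 mm); Subtracting the remaining from the first: starting from the 10.5×4 cube, the r=5 sphere at (-1.5, 1) partially overlaps it — only the 11.55 mm² overlap (of its 68.13 mm²) is removed, clipping the outline; the r=4.5 cylinder at (-3.5, 15) misses the remaining region (no effect) — boundary = 24.18 mm. Overall, the cross-section is a single solid region. Total boundary length (outer) = 24.18 mm.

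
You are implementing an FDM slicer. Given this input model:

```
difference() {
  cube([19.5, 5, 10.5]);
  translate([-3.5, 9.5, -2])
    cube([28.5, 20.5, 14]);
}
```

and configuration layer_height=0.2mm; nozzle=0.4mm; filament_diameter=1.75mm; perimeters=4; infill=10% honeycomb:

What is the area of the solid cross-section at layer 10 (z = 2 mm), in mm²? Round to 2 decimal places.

97.50 mm²

At z = 2 mm: the 19.5×5 cube contributes its full rectangle (area 97.50 mm²); the cube at (-3.5, 9.5) (footprint 28.5×20.5) is included at this height (area 584.25 mm²); After the difference (first − rest): starting from the 19.5×5 cube (97.50 mm²), the 28.5×20.5 cube at (-3.5, 9.5) misses the remaining region (no effect) — area = 97.50 mm². Overall, the cross-section is a single solid region. Net area = 97.50 mm².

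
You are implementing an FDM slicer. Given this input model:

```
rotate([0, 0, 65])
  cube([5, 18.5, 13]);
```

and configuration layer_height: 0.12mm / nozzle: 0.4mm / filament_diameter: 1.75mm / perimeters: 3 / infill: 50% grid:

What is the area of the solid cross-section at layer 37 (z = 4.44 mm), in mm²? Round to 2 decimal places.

92.50 mm²

At z = 4.44 mm: the cube is present — its section is the full 5×18.5 rectangle (area 92.50 mm²); (whole slice rotated 65° about Z — lengths, areas and connectivity unchanged). Overall, the cross-section is a single solid region. Net area = 92.50 mm².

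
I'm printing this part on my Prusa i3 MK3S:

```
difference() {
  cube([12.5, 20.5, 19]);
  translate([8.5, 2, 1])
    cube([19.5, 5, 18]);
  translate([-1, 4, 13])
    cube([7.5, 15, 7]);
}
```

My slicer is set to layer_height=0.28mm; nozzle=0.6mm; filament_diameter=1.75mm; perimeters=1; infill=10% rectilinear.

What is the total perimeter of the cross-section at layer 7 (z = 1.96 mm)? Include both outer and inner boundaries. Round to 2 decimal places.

74.00 mm

At z = 1.96 mm: the cube (footprint 12.5×20.5) is included at this height (perimeter 66.00 mm); the cube at (8.5, 2) is present — its section is the full 19.5×5 rectangle (perimeter 49.00 mm); the cube at (-1, 4) is not intersected at this z (z outside [13, 20]); After the difference (first − rest): starting from the 12.5×20.5 cube, the 19.5×5 cube at (8.5, 2) partially overlaps it — only the 20.00 mm² overlap (of its 97.50 mm²) is removed, clipping the outline — boundary = 74.00 mm. Overall, the cross-section is a single solid region. Total boundary length (outer) = 74.00 mm.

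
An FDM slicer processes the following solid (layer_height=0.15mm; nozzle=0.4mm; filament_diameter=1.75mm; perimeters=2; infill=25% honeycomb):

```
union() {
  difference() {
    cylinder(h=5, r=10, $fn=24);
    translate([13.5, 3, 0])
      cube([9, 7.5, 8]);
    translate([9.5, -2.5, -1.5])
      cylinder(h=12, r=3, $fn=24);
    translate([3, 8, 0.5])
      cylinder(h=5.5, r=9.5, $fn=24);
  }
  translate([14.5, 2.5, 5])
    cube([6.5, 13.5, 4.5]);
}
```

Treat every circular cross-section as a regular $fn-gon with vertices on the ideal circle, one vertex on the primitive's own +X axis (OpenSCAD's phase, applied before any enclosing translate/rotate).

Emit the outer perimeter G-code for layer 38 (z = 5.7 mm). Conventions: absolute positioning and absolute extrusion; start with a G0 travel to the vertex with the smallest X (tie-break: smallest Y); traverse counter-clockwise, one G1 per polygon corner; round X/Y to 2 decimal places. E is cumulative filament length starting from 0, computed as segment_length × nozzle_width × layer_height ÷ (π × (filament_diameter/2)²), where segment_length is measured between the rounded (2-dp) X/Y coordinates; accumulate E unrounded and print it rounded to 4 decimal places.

At z = 5.7 mm: the cylinder does not reach this height (z outside [0, 5]); the cube at (13.5, 3) (footprint 9×7.5) is included at this height; the cylinder at (9.5, -2.5): section is a regular 24-gon, circumradius r=3; the r=9.5 cylinder at (3, 8) gives a regular 24-gon of circumradius 9.5 (constant along its height); Taking the first minus the rest: the first operand is absent here, so nothing remains; the 6.5×13.5 cube at (14.5, 2.5) contributes its full rectangle; Combining (union): only the 6.5×13.5 cube at (14.5, 2.5) is present, so the union is just that shape — 1 connected region. The outline is a single polygon with 4 vertices. Extrusion per mm of travel: 0.4 × 0.15 / (π × 0.875²) = 0.024945. Accumulating E over each segment gives final E = 0.9978.

G0 X14.50 Y2.50 Z5.70
G1 X21.00 Y2.50 E0.1621
G1 X21.00 Y16.00 E0.4989
G1 X14.50 Y16.00 E0.6610
G1 X14.50 Y2.50 E0.9978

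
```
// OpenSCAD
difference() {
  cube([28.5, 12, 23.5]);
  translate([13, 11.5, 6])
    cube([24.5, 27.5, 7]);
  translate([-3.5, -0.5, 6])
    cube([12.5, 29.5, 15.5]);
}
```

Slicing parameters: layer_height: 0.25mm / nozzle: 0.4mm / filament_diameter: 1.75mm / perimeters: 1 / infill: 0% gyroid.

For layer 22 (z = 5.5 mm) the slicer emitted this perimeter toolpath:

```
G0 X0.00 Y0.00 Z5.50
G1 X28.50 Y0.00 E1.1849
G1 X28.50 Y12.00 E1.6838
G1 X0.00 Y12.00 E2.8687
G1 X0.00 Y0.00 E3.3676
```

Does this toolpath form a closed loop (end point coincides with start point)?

Start point (G0): (0.00, 0.00). End point (last G1): the path returns to the start — closed.

yes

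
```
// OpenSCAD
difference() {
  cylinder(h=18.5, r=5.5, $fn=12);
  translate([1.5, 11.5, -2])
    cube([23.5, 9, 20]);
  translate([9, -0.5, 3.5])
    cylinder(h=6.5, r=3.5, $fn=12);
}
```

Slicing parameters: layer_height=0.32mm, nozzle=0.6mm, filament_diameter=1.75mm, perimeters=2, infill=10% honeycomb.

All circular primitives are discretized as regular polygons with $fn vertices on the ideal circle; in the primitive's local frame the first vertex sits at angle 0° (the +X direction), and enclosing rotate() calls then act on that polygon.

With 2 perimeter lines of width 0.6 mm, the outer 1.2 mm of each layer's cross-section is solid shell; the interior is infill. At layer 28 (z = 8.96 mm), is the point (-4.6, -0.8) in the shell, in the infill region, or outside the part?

shell

At z = 8.96 mm: the cylinder: section is a regular 12-gon, circumradius r=5.5; the cube at (1.5, 11.5) (footprint 23.5×9) is included at this height; the r=3.5 cylinder at (9, -0.5) contributes a regular 12-gon of circumradius 3.5; Subtracting the remaining from the first: starting from the r=5.5 cylinder, the 23.5×9 cube at (1.5, 11.5) misses the remaining region (no effect); the r=3.5 cylinder at (9, -0.5) misses the remaining region (no effect) — 1 connected region. Overall, the cross-section is a single solid region. The nearest boundary edge runs (-4.76, -2.75)→(-5.50, 0.00); distance from the point to it = 0.66 mm. The point is inside the cross-section, 0.66 mm from the nearest boundary — within the 1.2 mm shell band (2 × 0.6).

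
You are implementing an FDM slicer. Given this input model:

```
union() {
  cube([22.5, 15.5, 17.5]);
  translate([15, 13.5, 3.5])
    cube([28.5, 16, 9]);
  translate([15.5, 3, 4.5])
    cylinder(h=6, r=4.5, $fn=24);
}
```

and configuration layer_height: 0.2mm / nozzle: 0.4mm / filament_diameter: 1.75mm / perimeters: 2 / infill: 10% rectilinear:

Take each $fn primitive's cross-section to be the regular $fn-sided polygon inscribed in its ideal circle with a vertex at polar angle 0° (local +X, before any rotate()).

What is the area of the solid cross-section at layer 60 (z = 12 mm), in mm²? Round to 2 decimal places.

789.75 mm²

At z = 12 mm: the cube is present — its section is the full 22.5×15.5 rectangle (area 348.75 mm²); the cube at (15, 13.5) is present — its section is the full 28.5×16 rectangle (area 456.00 mm²); the cylinder at (15.5, 3) is absent (z outside [4.5, 10.5]); Combining (union): the regions partially overlap — summed areas 804.75 mm² minus the doubly-counted overlap 15.00 mm² gives 789.75 mm² — area = 789.75 mm². Overall, the cross-section is a single solid region. Net area = 789.75 mm².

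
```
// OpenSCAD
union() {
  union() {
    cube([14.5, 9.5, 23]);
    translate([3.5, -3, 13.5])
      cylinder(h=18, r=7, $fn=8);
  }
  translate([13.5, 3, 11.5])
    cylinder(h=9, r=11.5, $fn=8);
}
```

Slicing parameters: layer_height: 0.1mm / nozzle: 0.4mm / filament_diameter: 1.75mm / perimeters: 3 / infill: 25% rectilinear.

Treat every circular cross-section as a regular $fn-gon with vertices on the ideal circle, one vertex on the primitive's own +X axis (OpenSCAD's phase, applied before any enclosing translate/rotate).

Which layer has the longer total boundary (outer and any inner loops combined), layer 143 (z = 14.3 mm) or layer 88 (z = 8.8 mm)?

layer 143 (z = 14.3 mm)

Layer 143 (z = 14.3): the cube is present — its section is the full 14.5×9.5 rectangle (perimeter 48.00 mm); the r=7 cylinder at (3.5, -3) contributes a regular 8-gon of circumradius 7 (perimeter = 2·8·7.000·sin(180°/8) = 42.86 mm); Merging all regions: the regions partially overlap (shared area 26.98 mm²), so the edge portions inside another operand are dropped and the merged outline is re-measured after clipping — boundary = 67.80 mm; the r=11.5 cylinder at (13.5, 3) contributes a regular 8-gon of circumradius 11.5 (perimeter = 2·8·11.500·sin(180°/8) = 70.41 mm); Combining (union): the regions partially overlap (shared area 140.31 mm²), so the edge portions inside another operand are dropped and the merged outline is re-measured after clipping — boundary = 86.72 mm. So its perimeter = 86.72 mm. Layer 88 (z = 8.8): the cube (footprint 14.5×9.5) is included at this height (perimeter 48.00 mm); the cylinder at (3.5, -3) is absent (z outside [13.5, 31.5]); Combining (union): only the 14.5×9.5 cube is present, so the union is just that shape — boundary = 48.00 mm; the cylinder at (13.5, 3) is not intersected at this z (z outside [11.5, 20.5]); Taking the union: only that combined region is present, so the union is just that shape — boundary = 48.00 mm. So its perimeter = 48.00 mm. Layer 143 is larger (86.72 vs 48.00 mm).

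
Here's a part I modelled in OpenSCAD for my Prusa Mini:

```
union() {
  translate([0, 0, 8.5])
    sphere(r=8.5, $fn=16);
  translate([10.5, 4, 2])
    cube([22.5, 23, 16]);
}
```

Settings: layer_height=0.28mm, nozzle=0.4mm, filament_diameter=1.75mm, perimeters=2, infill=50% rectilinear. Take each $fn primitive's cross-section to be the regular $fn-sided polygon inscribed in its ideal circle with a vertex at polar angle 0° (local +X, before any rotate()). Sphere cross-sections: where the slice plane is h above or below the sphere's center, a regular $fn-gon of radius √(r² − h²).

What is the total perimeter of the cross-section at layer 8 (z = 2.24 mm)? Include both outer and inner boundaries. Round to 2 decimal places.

126.90 mm

At z = 2.24 mm: the sphere: section is a regular 16-gon, circumradius = √(r²−h²) = √(8.5²−6.26²) = 5.750 (perimeter = 2·16·5.750·sin(180°/16) = 35.90 mm); the cube at (10.5, 4) (footprint 22.5×23) is included at this height (perimeter 91.00 mm); Merging all regions: the 2 present regions are separate (no shared area or edge), so areas and boundary lengths simply add and each stays a separate island — boundary = 126.90 mm. Overall, the cross-section has 2 separate islands. Total boundary length (outer) = 126.90 mm.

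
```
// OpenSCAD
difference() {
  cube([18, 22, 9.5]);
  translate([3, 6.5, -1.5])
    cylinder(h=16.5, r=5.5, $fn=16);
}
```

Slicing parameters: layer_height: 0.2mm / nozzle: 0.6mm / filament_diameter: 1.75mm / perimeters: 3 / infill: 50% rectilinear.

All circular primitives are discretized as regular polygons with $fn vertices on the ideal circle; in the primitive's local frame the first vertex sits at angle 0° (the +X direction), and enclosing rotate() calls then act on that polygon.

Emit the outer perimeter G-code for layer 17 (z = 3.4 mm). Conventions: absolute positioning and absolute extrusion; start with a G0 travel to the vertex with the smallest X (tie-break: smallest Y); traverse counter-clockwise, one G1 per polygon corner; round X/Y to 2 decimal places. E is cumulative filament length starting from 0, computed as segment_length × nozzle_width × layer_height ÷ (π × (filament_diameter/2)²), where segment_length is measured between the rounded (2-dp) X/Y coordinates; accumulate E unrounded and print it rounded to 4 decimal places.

G0 X0.00 Y0.00 Z3.40
G1 X18.00 Y0.00 E0.8980
G1 X18.00 Y22.00 E1.9956
G1 X0.00 Y22.00 E2.8936
G1 X0.00 Y10.98 E3.4434
G1 X0.90 Y11.58 E3.4974
G1 X3.00 Y12.00 E3.6042
G1 X5.10 Y11.58 E3.7111
G1 X6.89 Y10.39 E3.8183
G1 X8.08 Y8.60 E3.9255
G1 X8.50 Y6.50 E4.0324
G1 X8.08 Y4.40 E4.1392
G1 X6.89 Y2.61 E4.2465
G1 X5.10 Y1.42 E4.3537
G1 X3.00 Y1.00 E4.4606
G1 X0.90 Y1.42 E4.5674
G1 X0.00 Y2.02 E4.6214
G1 X0.00 Y0.00 E4.7221

At z = 3.4 mm: the 18×22 cube contributes its full rectangle; the r=5.5 cylinder at (3, 6.5) contributes a regular 16-gon of circumradius 5.5; Subtracting the remaining from the first: starting from the 18×22 cube, the r=5.5 cylinder at (3, 6.5) partially overlaps it — only the 77.14 mm² overlap (of its 92.61 mm²) is removed, clipping the outline — 1 connected region. The outline is a single polygon with 17 vertices. Extrusion per mm of travel: 0.6 × 0.2 / (π × 0.875²) = 0.049890. Accumulating E over each segment gives final E = 4.7221.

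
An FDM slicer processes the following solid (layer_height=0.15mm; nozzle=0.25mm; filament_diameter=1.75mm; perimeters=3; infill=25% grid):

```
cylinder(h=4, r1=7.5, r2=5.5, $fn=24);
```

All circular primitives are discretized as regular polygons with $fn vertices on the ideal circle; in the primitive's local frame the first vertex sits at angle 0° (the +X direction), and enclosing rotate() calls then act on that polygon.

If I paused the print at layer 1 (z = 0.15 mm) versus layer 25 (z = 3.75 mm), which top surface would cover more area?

layer 1 (z = 0.15 mm)

Layer 1 (z = 0.15): the cone: at t=0.037 of its height the radius interpolates to r₁+(r₂−r₁)t = 7.425, giving a regular 24-gon of that circumradius (area = (24/2)·7.425²·sin(360°/24) = 171.23 mm²). So its area = 171.23 mm². Layer 25 (z = 3.75): the cone contributes a regular 24-gon of circumradius 5.625 (interpolated between r1=7.5 and r2=5.5 at t=0.938) (area = (24/2)·5.625²·sin(360°/24) = 98.27 mm²). So its area = 98.27 mm². Layer 1 is larger (171.23 vs 98.27 mm²).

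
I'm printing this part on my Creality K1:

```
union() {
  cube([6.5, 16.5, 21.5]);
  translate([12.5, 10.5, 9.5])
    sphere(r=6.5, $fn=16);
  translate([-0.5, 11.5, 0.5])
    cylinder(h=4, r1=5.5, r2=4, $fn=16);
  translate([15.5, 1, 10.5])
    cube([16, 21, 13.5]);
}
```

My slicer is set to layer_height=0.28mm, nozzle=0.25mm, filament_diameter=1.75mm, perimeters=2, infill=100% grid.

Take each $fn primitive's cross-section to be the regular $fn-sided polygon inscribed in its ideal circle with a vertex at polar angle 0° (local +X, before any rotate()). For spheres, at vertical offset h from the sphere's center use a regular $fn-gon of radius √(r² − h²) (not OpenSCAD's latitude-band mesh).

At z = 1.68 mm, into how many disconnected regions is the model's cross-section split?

1

At z = 1.68 mm: the cube (footprint 6.5×16.5) is included at this height; the sphere at (12.5, 10.5) does not reach this height (|z−center|=7.820 > r=6.5); the cone at (-0.5, 11.5) (r1=5.5→r2=4) has section circumradius 5.058 here — a regular 16-gon; the cube at (15.5, 1) is absent (z outside [10.5, 24]); Combining (union): the regions partially overlap (shared area 34.15 mm²), so overlapping operands fuse into one piece — 1 connected region. The result has 1 disconnected region.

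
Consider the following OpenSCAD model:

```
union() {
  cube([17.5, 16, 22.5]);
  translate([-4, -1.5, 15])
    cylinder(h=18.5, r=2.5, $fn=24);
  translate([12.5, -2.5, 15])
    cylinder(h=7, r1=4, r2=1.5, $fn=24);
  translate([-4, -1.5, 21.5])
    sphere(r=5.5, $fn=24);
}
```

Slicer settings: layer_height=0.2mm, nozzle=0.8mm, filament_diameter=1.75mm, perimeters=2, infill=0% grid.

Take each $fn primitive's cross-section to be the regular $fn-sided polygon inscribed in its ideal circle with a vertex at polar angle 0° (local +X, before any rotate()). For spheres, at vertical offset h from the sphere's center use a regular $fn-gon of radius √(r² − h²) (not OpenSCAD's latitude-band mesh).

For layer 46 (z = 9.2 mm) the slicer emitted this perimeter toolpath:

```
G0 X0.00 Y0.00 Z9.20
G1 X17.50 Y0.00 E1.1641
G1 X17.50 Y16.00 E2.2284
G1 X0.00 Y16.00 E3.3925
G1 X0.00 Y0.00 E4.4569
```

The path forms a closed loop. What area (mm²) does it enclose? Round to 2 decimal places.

280.00 mm²

Apply the shoelace formula to the sequence of (X, Y) vertices; enclosed area = 280.00 mm².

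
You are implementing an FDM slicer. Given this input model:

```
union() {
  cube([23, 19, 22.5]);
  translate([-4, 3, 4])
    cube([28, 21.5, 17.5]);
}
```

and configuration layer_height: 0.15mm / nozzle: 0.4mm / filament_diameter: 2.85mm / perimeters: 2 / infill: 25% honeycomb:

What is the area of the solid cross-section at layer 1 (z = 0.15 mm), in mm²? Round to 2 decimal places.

At z = 0.15 mm: the cube is present — its section is the full 23×19 rectangle (area 437.00 mm²); the cube at (-4, 3) is absent (z outside [4, 21.5]); Taking the union: only the 23×19 cube is present, so the union is just that shape — area = 437.00 mm². Overall, the cross-section is a single solid region. Net area = 437.00 mm².

437.00 mm²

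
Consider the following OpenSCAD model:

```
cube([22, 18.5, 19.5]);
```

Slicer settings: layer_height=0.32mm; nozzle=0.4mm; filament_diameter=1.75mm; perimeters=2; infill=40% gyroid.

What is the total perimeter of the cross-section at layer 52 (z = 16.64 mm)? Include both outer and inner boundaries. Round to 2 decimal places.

81.00 mm

At z = 16.64 mm: the cube is present — its section is the full 22×18.5 rectangle (perimeter 81.00 mm). Overall, the cross-section is a single solid region. Total boundary length (outer) = 81.00 mm.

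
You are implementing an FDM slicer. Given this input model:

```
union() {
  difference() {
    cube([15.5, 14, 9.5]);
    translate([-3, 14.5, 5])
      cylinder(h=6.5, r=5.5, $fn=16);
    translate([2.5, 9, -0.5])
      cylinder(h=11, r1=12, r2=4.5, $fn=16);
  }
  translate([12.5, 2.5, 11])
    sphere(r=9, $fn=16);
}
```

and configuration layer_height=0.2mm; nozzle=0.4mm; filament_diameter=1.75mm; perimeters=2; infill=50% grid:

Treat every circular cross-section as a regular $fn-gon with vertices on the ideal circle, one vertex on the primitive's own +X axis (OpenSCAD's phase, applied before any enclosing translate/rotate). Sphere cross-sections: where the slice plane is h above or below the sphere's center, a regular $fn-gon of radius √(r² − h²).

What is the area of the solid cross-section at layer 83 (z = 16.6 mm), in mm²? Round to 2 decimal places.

151.97 mm²

At z = 16.6 mm: the cube does not reach this height (z outside [0, 9.5]); the cylinder at (-3, 14.5) is absent (z outside [5, 11.5]); the cone at (2.5, 9) is not intersected at this z (z outside [-0.5, 10.5]); After the difference (first − rest): the first operand is absent here, so nothing remains; the r=9 sphere at (12.5, 2.5) slices to a regular 16-gon of circumradius 7.046 (√(r²−h²) with h=5.6 from center) (area = (16/2)·7.046²·sin(360°/16) = 151.97 mm²); Taking the union: only the r=9 sphere at (12.5, 2.5) is present, so the union is just that shape — area = 151.97 mm². Overall, the cross-section is a single solid region. Net area = 151.97 mm².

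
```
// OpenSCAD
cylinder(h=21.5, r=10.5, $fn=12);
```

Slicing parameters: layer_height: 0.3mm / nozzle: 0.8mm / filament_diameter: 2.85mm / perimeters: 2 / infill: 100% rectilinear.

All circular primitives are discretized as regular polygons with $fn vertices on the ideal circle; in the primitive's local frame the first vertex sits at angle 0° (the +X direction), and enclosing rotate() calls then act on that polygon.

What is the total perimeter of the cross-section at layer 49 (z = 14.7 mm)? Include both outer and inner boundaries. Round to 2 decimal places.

65.22 mm

At z = 14.7 mm: the r=10.5 cylinder contributes a regular 12-gon of circumradius 10.5 (perimeter = 2·12·10.500·sin(180°/12) = 65.22 mm). Overall, the cross-section is a single solid region. Total boundary length (outer) = 65.22 mm.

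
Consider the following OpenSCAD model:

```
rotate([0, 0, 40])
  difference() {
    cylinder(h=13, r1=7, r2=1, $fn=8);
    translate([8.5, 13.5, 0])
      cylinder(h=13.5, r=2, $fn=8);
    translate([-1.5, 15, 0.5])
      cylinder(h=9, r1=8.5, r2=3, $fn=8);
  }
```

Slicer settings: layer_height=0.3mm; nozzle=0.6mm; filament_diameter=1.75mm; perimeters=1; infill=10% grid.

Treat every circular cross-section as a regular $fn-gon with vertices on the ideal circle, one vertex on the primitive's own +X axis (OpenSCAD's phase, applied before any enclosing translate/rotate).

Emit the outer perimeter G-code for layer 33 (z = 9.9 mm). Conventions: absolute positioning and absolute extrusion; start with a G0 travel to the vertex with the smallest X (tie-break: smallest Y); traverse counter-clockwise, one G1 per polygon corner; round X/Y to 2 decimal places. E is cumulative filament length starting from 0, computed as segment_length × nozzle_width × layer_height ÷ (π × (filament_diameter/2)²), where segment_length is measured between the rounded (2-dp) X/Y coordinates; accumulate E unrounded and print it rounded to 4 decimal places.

At z = 9.9 mm: the cone (r1=7→r2=1) has section circumradius 2.431 here — a regular 8-gon; the r=2 cylinder at (8.5, 13.5) gives a regular 8-gon of circumradius 2 (constant along its height); the cone at (-1.5, 15) does not reach this height (z outside [0.5, 9.5]); Taking the first minus the rest: starting from the cone, the r=2 cylinder at (8.5, 13.5) misses the remaining region (no effect) — 1 connected region; (whole slice rotated 40° about Z — lengths, areas and connectivity unchanged). The outline is a single polygon with 8 vertices. Extrusion per mm of travel: 0.6 × 0.3 / (π × 0.875²) = 0.074835. Accumulating E over each segment gives final E = 1.1127.

G0 X-2.42 Y0.21 Z9.90
G1 X-1.86 Y-1.56 E0.1389
G1 X-0.21 Y-2.42 E0.2782
G1 X1.56 Y-1.86 E0.4171
G1 X2.42 Y-0.21 E0.5563
G1 X1.86 Y1.56 E0.6953
G1 X0.21 Y2.42 E0.8345
G1 X-1.56 Y1.86 E0.9735
G1 X-2.42 Y0.21 E1.1127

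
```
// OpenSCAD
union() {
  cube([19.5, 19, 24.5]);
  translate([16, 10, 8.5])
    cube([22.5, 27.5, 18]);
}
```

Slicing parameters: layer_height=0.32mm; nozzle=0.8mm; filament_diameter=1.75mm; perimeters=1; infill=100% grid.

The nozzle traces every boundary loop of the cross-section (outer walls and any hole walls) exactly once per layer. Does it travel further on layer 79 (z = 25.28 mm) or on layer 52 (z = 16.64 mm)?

layer 52 (z = 16.64 mm)

Layer 79 (z = 25.28): the cube is absent (z outside [0, 24.5]); the cube at (16, 10) (footprint 22.5×27.5) is included at this height (perimeter 100.00 mm); Taking the union: only the 22.5×27.5 cube at (16, 10) is present, so the union is just that shape — boundary = 100.00 mm. So its perimeter = 100.00 mm. Layer 52 (z = 16.64): the 19.5×19 cube contributes its full rectangle (perimeter 77.00 mm); the 22.5×27.5 cube at (16, 10) contributes its full rectangle (perimeter 100.00 mm); Combining (union): the regions partially overlap (shared area 31.50 mm²), so the edge portions inside another operand are dropped and the merged outline is re-measured after clipping — boundary = 152.00 mm. So its perimeter = 152.00 mm. Layer 52 is larger (152.00 vs 100.00 mm).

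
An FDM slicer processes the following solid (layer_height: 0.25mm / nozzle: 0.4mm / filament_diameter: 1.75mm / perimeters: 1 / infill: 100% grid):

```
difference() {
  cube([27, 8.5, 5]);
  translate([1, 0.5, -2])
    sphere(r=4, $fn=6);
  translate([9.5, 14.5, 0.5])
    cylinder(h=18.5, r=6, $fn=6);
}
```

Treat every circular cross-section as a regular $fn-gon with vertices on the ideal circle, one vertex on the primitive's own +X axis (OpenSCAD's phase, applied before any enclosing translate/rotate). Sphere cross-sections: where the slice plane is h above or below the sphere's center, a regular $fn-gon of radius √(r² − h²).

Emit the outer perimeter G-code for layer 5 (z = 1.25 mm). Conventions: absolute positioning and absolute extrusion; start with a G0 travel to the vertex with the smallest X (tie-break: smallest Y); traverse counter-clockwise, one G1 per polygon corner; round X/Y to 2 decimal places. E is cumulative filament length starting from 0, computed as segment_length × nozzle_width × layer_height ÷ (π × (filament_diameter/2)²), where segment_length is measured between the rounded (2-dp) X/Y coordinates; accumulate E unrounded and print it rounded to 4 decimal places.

G0 X0.00 Y2.52 Z1.25
G1 X2.17 Y2.52 E0.0902
G1 X3.33 Y0.50 E0.1871
G1 X3.04 Y0.00 E0.2111
G1 X27.00 Y0.00 E1.2072
G1 X27.00 Y8.50 E1.5606
G1 X0.00 Y8.50 E2.6832
G1 X0.00 Y2.52 E2.9318

At z = 1.25 mm: the 27×8.5 cube contributes its full rectangle; the r=4 sphere at (1, 0.5) contributes a regular 6-gon of circumradius √(4²−3.25²) = 2.332; the cylinder at (9.5, 14.5): section is a regular 6-gon, circumradius r=6; Taking the first minus the rest: starting from the 27×8.5 cube, the r=4 sphere at (1, 0.5) partially overlaps it — only the 7.14 mm² overlap (of its 14.13 mm²) is removed, clipping the outline; the r=6 cylinder at (9.5, 14.5) misses the remaining region (no effect) — 1 connected region. The outline is a single polygon with 7 vertices. Extrusion per mm of travel: 0.4 × 0.25 / (π × 0.875²) = 0.041575. Accumulating E over each segment gives final E = 2.9318.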